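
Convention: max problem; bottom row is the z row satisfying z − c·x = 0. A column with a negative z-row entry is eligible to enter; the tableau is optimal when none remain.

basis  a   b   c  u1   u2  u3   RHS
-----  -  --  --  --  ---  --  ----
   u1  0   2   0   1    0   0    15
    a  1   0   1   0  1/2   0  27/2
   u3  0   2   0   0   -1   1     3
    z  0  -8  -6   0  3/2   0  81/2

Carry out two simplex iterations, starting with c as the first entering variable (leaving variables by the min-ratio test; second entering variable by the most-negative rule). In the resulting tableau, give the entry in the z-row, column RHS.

267/2

Ratio test on column c — row 1: entry 0 ≤ 0; row 2: (27/2)/1 = 27/2; row 3: entry 0 ≤ 0. Minimum is 27/2 at row 2 (a leaves); pivot element 1.
Divide row 2 by 1; eliminate column c from the other rows.
Second iteration: most negative z-row entry is -8 in column b, so b enters.
Ratio test on column b — row 1: 15/2 = 15/2; row 2: entry 0 ≤ 0; row 3: 3/2 = 3/2. Minimum is 3/2 at row 3 (u3 leaves); pivot element 2.
Divide row 3 by 2; eliminate column b from the other rows.
After both pivots, the entry at the z-row, column RHS is 267/2.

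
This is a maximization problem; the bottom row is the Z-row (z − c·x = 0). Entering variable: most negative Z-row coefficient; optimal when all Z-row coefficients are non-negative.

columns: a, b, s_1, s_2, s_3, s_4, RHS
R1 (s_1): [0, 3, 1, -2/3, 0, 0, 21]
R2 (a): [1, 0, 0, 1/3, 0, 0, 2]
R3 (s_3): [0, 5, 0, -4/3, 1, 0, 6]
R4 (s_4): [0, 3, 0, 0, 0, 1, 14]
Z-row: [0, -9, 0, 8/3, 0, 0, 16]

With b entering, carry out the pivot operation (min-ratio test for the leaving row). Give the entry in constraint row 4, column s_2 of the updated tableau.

Ratio test on column b — row 1: 21/3 = 7; row 2: entry 0 ≤ 0; row 3: 6/5 = 6/5; row 4: 14/3 = 14/3. Minimum is 6/5 at row 3 (s_3 leaves); pivot element 5.
Divide row 3 by 5; eliminate column b from the other rows.
Row 4 update in column s_2: 0 − 3·(-4/15) = 4/5.

4/5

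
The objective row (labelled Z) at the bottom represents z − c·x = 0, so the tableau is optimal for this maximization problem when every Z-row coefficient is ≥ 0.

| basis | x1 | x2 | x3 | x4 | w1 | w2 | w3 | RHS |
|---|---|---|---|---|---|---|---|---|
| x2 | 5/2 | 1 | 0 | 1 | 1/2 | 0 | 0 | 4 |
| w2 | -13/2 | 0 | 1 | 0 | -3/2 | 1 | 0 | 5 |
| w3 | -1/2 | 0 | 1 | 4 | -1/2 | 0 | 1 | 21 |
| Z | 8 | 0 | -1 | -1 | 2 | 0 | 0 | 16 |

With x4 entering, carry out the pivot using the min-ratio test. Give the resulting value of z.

20

Ratio test on column x4 — row 1: 4/1 = 4; row 2: entry 0 ≤ 0; row 3: 21/4 = 21/4. Minimum is 4 at row 1 (x2 leaves); pivot element 1.
Pivot on row 1; the Z-row RHS becomes 16 − (-1)·4 = 20.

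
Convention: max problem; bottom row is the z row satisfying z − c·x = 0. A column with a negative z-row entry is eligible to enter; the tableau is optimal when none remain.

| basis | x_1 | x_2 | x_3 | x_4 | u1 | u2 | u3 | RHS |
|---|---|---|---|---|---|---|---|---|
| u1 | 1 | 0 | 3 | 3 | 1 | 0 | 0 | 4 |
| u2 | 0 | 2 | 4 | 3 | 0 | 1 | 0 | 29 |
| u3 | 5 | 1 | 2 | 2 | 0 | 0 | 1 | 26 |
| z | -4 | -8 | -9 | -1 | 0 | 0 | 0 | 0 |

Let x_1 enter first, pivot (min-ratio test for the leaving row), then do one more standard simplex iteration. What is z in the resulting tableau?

Ratio test on column x_1 — row 1: 4/1 = 4; row 2: entry 0 ≤ 0; row 3: 26/5 = 26/5. Minimum is 4 at row 1 (u1 leaves); pivot element 1.
Pivot on row 1; the z-row RHS becomes 0 − (-4)·4 = 16.
Next entering variable (most negative z-row entry -8): x_2.
Ratio test on column x_2 — row 1: entry 0 ≤ 0; row 2: 29/2 = 29/2; row 3: 6/1 = 6. Minimum is 6 at row 3 (u3 leaves); pivot element 1.
After the second pivot the z-row RHS is 16 − (-8)·6 = 64.

64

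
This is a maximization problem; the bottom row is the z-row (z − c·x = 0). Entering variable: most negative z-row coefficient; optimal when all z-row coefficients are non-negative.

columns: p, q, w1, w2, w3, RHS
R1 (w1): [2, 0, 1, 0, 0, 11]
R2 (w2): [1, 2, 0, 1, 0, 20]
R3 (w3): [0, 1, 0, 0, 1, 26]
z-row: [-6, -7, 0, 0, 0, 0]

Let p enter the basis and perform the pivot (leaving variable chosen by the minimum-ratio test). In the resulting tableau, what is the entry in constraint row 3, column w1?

Ratio test on column p — row 1: 11/2 = 11/2; row 2: 20/1 = 20; row 3: entry 0 ≤ 0. Minimum is 11/2 at row 1 (w1 leaves); pivot element 2.
Divide row 1 by 2; eliminate column p from the other rows.
Row 3 update in column w1: 0 − 0·(1/2) = 0.

0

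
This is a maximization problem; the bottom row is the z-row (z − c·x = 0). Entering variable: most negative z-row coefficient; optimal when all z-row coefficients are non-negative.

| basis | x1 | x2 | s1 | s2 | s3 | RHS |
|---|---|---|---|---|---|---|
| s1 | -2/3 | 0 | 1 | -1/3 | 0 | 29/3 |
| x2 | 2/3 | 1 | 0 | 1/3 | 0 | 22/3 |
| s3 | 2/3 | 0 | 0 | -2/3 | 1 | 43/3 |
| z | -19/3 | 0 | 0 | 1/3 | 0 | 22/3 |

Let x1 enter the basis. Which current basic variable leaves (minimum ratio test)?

Column x1 entries and ratios — s1: -2/3 ≤ 0, skip; x2: (22/3)/(2/3) = 11; s3: (43/3)/(2/3) = 43/2.
Smallest ratio is 11 in the row of x2, so x2 leaves.

x2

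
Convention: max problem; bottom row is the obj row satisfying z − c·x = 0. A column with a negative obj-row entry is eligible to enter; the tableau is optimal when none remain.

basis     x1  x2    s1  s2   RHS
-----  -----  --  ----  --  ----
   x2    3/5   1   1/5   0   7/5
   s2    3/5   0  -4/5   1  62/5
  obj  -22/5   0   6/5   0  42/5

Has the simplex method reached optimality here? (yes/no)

The obj-row has a negative entry -22/5 in column x1, so it is not optimal.

no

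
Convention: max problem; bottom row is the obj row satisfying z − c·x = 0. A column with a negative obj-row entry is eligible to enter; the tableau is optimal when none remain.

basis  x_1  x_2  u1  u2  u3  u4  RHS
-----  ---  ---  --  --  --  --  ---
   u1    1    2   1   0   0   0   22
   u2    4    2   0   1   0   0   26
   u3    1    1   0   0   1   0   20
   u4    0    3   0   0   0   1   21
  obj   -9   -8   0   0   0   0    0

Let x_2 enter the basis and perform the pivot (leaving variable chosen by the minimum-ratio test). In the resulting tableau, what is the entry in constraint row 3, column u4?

-1/3

Ratio test on column x_2 — row 1: 22/2 = 11; row 2: 26/2 = 13; row 3: 20/1 = 20; row 4: 21/3 = 7. Minimum is 7 at row 4 (u4 leaves); pivot element 3.
Divide row 4 by 3; eliminate column x_2 from the other rows.
Row 3 update in column u4: 0 − 1·(1/3) = -1/3.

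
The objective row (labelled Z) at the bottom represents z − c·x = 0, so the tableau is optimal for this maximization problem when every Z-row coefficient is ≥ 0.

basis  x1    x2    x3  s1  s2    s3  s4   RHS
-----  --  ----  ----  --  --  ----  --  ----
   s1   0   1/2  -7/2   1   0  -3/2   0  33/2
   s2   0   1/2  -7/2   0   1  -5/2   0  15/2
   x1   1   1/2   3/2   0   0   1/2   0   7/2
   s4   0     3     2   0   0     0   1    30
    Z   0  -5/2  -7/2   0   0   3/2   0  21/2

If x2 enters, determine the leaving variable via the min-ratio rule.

Column x2 entries and ratios — s1: (33/2)/(1/2) = 33; s2: (15/2)/(1/2) = 15; x1: (7/2)/(1/2) = 7; s4: 30/3 = 10.
Smallest ratio is 7 in the row of x1, so x1 leaves.

x1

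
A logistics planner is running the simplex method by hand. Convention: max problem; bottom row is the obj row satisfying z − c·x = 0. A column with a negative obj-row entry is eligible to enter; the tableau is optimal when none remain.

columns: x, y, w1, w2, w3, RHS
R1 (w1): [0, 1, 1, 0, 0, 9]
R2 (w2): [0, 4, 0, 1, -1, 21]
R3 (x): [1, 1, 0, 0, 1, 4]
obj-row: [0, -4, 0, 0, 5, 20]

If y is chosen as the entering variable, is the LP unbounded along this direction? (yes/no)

no

Column y has positive entries in row(s) 1, 2, 3, so the ratio test bounds it — not unbounded.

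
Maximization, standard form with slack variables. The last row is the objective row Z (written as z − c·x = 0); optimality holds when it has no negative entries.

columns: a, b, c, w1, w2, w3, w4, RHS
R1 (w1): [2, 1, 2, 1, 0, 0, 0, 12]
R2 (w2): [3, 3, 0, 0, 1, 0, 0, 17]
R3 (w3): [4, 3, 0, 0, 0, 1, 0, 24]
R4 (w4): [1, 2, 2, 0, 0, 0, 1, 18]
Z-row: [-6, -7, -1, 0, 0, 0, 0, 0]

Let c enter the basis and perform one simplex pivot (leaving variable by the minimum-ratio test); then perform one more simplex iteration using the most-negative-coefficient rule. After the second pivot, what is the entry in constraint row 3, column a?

1

Ratio test on column c — row 1: 12/2 = 6; row 2: entry 0 ≤ 0; row 3: entry 0 ≤ 0; row 4: 18/2 = 9. Minimum is 6 at row 1 (w1 leaves); pivot element 2.
Divide row 1 by 2; eliminate column c from the other rows.
Second iteration: most negative Z-row entry is -13/2 in column b, so b enters.
Ratio test on column b — row 1: 6/(1/2) = 12; row 2: 17/3 = 17/3; row 3: 24/3 = 8; row 4: 6/1 = 6. Minimum is 17/3 at row 2 (w2 leaves); pivot element 3.
Divide row 2 by 3; eliminate column b from the other rows.
After both pivots, the entry at constraint row 3, column a is 1.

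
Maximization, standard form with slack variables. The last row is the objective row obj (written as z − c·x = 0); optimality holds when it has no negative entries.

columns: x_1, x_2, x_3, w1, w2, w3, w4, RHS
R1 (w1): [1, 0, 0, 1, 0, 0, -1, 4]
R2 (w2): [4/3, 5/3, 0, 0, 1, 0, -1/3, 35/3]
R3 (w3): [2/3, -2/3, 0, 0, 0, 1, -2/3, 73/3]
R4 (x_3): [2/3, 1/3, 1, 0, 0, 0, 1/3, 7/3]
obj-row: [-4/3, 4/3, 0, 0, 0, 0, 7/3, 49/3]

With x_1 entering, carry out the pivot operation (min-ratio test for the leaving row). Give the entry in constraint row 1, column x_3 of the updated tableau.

-3/2

Ratio test on column x_1 — row 1: 4/1 = 4; row 2: (35/3)/(4/3) = 35/4; row 3: (73/3)/(2/3) = 73/2; row 4: (7/3)/(2/3) = 7/2. Minimum is 7/2 at row 4 (x_3 leaves); pivot element 2/3.
Divide row 4 by 2/3; eliminate column x_1 from the other rows.
Row 1 update in column x_3: 0 − 1·(3/2) = -3/2.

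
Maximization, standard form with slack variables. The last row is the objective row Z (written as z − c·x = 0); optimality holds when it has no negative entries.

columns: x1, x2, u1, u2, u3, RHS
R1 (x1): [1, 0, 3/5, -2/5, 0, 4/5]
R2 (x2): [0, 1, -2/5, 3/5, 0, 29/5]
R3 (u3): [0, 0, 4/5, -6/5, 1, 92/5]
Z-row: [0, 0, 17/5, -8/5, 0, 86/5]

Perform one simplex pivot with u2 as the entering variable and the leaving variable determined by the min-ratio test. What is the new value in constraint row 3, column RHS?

Ratio test on column u2 — row 1: entry -2/5 ≤ 0; row 2: (29/5)/(3/5) = 29/3; row 3: entry -6/5 ≤ 0. Minimum is 29/3 at row 2 (x2 leaves); pivot element 3/5.
Divide row 2 by 3/5; eliminate column u2 from the other rows.
Row 3 update in column RHS: 92/5 − (-6/5)·(29/3) = 30.

30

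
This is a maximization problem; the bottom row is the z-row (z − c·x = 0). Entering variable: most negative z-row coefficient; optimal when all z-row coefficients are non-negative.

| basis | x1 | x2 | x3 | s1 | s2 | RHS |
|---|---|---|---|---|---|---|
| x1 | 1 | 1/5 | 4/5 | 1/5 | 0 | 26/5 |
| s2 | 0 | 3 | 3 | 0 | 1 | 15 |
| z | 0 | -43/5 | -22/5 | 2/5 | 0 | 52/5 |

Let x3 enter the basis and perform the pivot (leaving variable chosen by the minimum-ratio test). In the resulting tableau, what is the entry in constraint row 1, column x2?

Ratio test on column x3 — row 1: (26/5)/(4/5) = 13/2; row 2: 15/3 = 5. Minimum is 5 at row 2 (s2 leaves); pivot element 3.
Divide row 2 by 3; eliminate column x3 from the other rows.
Row 1 update in column x2: 1/5 − (4/5)·1 = -3/5.

-3/5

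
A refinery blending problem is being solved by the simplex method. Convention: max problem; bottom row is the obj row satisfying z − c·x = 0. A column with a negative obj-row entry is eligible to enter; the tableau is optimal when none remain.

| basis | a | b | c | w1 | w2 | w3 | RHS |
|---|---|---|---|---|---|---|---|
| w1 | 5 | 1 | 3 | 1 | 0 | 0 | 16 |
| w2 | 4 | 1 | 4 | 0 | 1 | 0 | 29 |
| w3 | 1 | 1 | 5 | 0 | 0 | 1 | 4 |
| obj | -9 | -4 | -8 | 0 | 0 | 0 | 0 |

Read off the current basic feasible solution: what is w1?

16

w1 is basic (row 1); its value is the RHS of that row, 16.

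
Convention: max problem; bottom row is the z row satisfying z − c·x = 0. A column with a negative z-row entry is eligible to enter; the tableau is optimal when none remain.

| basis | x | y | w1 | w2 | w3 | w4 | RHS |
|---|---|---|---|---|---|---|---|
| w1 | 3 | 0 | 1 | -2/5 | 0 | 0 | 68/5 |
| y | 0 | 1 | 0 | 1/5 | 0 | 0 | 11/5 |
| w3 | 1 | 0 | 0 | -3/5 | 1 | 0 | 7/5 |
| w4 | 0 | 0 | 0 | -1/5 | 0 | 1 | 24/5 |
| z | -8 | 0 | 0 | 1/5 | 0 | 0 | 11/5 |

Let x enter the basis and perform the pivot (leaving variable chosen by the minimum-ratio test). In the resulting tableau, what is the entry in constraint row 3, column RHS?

Ratio test on column x — row 1: (68/5)/3 = 68/15; row 2: entry 0 ≤ 0; row 3: (7/5)/1 = 7/5; row 4: entry 0 ≤ 0. Minimum is 7/5 at row 3 (w3 leaves); pivot element 1.
Divide row 3 by 1; eliminate column x from the other rows.
In the new row 3, the RHS entry is the old entry divided by the pivot: (7/5)/1 = 7/5.

7/5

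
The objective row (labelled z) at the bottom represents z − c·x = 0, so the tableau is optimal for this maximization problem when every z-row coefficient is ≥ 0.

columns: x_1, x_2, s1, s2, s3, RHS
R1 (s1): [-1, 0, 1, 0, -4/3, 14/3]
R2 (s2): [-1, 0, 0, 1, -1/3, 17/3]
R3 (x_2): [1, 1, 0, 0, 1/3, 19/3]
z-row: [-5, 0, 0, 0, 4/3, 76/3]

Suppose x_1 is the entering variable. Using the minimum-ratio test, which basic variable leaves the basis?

Column x_1 entries and ratios — s1: -1 ≤ 0, skip; s2: -1 ≤ 0, skip; x_2: (19/3)/1 = 19/3.
Smallest ratio is 19/3 in the row of x_2, so x_2 leaves.

x_2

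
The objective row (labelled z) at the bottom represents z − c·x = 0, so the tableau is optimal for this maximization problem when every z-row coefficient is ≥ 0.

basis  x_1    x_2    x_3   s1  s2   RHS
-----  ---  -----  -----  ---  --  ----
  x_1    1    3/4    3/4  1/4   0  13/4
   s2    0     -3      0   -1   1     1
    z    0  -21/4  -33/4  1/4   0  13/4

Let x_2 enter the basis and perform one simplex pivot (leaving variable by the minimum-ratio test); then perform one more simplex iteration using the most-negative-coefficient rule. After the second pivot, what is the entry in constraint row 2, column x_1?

0

Ratio test on column x_2 — row 1: (13/4)/(3/4) = 13/3; row 2: entry -3 ≤ 0. Minimum is 13/3 at row 1 (x_1 leaves); pivot element 3/4.
Divide row 1 by 3/4; eliminate column x_2 from the other rows.
Second iteration: most negative z-row entry is -3 in column x_3, so x_3 enters.
Ratio test on column x_3 — row 1: (13/3)/1 = 13/3; row 2: 14/3 = 14/3. Minimum is 13/3 at row 1 (x_2 leaves); pivot element 1.
Divide row 1 by 1; eliminate column x_3 from the other rows.
After both pivots, the entry at constraint row 2, column x_1 is 0.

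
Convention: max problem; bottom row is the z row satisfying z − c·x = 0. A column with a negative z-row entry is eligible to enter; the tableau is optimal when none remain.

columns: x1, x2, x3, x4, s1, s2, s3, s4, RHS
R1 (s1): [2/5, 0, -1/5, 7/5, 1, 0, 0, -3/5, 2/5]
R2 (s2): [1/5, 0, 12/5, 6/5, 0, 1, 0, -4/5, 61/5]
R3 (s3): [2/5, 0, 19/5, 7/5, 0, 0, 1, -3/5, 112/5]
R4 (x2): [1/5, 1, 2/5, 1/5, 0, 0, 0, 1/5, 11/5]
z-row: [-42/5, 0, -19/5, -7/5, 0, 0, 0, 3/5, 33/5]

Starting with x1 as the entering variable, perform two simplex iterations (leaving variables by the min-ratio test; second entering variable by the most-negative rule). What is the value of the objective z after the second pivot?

Ratio test on column x1 — row 1: (2/5)/(2/5) = 1; row 2: (61/5)/(1/5) = 61; row 3: (112/5)/(2/5) = 56; row 4: (11/5)/(1/5) = 11. Minimum is 1 at row 1 (s1 leaves); pivot element 2/5.
Pivot on row 1; the z-row RHS becomes 33/5 − (-42/5)·1 = 15.
Next entering variable (most negative z-row entry -12): s4.
Ratio test on column s4 — row 1: entry -3/2 ≤ 0; row 2: entry -1/2 ≤ 0; row 3: entry 0 ≤ 0; row 4: 2/(1/2) = 4. Minimum is 4 at row 4 (x2 leaves); pivot element 1/2.
After the second pivot the z-row RHS is 15 − (-12)·4 = 63.

63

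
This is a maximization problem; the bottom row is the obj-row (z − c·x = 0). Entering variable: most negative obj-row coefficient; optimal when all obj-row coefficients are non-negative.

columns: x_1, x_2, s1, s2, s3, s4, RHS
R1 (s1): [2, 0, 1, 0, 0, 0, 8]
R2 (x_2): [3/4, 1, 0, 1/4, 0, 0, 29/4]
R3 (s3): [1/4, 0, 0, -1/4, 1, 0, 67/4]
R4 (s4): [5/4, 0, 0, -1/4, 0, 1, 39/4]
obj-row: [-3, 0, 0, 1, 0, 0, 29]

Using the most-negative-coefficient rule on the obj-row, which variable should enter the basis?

Negative obj-row entries: x_1: -3.
The most negative is -3 in column x_1, so x_1 enters.

x_1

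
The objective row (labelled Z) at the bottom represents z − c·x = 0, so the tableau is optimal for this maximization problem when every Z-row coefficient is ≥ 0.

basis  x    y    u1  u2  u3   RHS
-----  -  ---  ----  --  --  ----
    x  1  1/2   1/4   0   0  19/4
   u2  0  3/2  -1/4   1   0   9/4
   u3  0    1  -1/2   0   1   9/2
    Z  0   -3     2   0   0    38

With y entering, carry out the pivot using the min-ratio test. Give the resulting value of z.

85/2

Ratio test on column y — row 1: (19/4)/(1/2) = 19/2; row 2: (9/4)/(3/2) = 3/2; row 3: (9/2)/1 = 9/2. Minimum is 3/2 at row 2 (u2 leaves); pivot element 3/2.
Pivot on row 2; the Z-row RHS becomes 38 − (-3)·(3/2) = 85/2.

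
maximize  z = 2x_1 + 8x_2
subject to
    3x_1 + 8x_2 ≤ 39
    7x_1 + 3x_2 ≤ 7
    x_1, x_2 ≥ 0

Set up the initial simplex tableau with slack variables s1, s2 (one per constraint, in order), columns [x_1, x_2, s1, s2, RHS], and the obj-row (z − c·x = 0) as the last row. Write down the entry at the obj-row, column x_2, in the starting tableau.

The obj-row carries the negated objective coefficients: the x_2 entry is -8.

-8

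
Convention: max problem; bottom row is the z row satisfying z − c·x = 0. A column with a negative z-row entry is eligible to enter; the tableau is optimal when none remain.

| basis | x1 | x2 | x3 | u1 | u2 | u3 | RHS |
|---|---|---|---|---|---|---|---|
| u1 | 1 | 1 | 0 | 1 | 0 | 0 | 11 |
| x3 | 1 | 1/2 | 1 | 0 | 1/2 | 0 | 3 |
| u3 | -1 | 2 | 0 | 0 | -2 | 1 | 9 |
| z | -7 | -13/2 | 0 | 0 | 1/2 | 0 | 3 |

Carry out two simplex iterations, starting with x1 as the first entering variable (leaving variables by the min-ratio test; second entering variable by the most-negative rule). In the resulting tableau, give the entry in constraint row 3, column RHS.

Ratio test on column x1 — row 1: 11/1 = 11; row 2: 3/1 = 3; row 3: entry -1 ≤ 0. Minimum is 3 at row 2 (x3 leaves); pivot element 1.
Divide row 2 by 1; eliminate column x1 from the other rows.
Second iteration: most negative z-row entry is -3 in column x2, so x2 enters.
Ratio test on column x2 — row 1: 8/(1/2) = 16; row 2: 3/(1/2) = 6; row 3: 12/(5/2) = 24/5. Minimum is 24/5 at row 3 (u3 leaves); pivot element 5/2.
Divide row 3 by 5/2; eliminate column x2 from the other rows.
After both pivots, the entry at constraint row 3, column RHS is 24/5.

24/5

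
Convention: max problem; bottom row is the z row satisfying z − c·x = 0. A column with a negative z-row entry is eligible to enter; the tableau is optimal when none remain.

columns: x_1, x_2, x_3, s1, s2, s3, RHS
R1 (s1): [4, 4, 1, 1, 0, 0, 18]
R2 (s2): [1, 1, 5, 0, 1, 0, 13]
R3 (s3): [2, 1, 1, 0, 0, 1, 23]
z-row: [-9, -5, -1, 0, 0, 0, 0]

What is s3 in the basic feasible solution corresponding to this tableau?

23

s3 is basic (row 3); its value is the RHS of that row, 23.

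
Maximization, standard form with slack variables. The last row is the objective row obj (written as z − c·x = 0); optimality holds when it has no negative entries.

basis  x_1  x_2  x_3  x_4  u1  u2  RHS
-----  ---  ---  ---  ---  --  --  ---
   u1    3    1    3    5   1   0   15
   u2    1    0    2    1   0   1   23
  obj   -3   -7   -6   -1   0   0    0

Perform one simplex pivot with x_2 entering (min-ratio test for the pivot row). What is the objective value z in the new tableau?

105

Ratio test on column x_2 — row 1: 15/1 = 15; row 2: entry 0 ≤ 0. Minimum is 15 at row 1 (u1 leaves); pivot element 1.
Pivot on row 1; the obj-row RHS becomes 0 − (-7)·15 = 105.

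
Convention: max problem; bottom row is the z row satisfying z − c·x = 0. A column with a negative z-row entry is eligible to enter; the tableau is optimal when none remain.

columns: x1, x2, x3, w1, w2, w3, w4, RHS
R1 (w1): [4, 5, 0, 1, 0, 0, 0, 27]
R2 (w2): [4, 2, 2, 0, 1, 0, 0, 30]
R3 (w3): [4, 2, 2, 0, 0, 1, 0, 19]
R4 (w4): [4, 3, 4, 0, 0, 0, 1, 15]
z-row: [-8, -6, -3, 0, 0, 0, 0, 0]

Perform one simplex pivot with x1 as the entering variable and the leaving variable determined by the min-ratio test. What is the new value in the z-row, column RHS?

30

Ratio test on column x1 — row 1: 27/4 = 27/4; row 2: 30/4 = 15/2; row 3: 19/4 = 19/4; row 4: 15/4 = 15/4. Minimum is 15/4 at row 4 (w4 leaves); pivot element 4.
Divide row 4 by 4; eliminate column x1 from the other rows.
z-row update in column RHS: 0 − (-8)·(15/4) = 30.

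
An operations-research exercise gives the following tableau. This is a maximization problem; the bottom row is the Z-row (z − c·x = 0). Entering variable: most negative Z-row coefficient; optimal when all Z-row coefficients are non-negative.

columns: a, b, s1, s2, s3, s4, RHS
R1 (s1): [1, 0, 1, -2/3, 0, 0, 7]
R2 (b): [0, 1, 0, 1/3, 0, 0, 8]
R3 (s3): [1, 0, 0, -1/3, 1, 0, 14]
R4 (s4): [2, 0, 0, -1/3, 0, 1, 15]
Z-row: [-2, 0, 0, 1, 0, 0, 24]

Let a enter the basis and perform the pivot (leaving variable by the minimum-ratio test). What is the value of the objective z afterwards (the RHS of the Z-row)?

Ratio test on column a — row 1: 7/1 = 7; row 2: entry 0 ≤ 0; row 3: 14/1 = 14; row 4: 15/2 = 15/2. Minimum is 7 at row 1 (s1 leaves); pivot element 1.
Pivot on row 1; the Z-row RHS becomes 24 − (-2)·7 = 38.

38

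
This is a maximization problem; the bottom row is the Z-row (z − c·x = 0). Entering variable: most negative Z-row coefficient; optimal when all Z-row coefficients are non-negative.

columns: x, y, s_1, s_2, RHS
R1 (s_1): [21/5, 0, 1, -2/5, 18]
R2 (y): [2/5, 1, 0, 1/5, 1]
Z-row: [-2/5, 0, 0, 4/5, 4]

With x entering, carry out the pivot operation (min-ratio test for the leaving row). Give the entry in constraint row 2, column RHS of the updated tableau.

5/2

Ratio test on column x — row 1: 18/(21/5) = 30/7; row 2: 1/(2/5) = 5/2. Minimum is 5/2 at row 2 (y leaves); pivot element 2/5.
Divide row 2 by 2/5; eliminate column x from the other rows.
In the new row 2, the RHS entry is the old entry divided by the pivot: 1/(2/5) = 5/2.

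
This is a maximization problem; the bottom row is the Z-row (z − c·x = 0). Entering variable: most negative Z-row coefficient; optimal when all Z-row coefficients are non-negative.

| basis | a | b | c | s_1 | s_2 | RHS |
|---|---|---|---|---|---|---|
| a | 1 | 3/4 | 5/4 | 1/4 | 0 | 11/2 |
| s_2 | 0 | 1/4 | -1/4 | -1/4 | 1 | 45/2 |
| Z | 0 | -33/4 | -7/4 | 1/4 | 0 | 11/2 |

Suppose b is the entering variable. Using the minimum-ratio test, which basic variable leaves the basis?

a

Column b entries and ratios — a: (11/2)/(3/4) = 22/3; s_2: (45/2)/(1/4) = 90.
Smallest ratio is 22/3 in the row of a, so a leaves.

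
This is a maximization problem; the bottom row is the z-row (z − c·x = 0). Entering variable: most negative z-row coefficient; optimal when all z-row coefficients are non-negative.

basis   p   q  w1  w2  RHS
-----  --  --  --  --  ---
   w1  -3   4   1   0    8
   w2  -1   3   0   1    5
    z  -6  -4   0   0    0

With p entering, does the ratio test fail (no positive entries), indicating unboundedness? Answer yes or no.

Every constraint-row entry in column p is ≤ 0, so increasing p is unbounded.

yes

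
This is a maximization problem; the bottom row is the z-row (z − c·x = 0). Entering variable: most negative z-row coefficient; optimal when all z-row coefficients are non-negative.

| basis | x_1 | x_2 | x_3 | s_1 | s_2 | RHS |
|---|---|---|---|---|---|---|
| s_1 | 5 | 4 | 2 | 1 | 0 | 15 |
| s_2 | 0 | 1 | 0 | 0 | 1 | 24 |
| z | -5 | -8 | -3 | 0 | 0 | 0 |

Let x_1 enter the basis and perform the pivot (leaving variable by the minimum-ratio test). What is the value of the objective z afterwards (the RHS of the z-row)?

Ratio test on column x_1 — row 1: 15/5 = 3; row 2: entry 0 ≤ 0. Minimum is 3 at row 1 (s_1 leaves); pivot element 5.
Pivot on row 1; the z-row RHS becomes 0 − (-5)·3 = 15.

15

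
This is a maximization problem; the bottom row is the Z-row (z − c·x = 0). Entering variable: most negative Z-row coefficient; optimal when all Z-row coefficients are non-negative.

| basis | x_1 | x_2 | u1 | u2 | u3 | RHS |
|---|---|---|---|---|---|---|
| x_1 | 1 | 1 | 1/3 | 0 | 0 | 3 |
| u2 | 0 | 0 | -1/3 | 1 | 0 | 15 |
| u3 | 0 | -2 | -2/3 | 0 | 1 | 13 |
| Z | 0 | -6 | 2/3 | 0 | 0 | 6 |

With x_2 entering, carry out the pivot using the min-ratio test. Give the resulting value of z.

Ratio test on column x_2 — row 1: 3/1 = 3; row 2: entry 0 ≤ 0; row 3: entry -2 ≤ 0. Minimum is 3 at row 1 (x_1 leaves); pivot element 1.
Pivot on row 1; the Z-row RHS becomes 6 − (-6)·3 = 24.

24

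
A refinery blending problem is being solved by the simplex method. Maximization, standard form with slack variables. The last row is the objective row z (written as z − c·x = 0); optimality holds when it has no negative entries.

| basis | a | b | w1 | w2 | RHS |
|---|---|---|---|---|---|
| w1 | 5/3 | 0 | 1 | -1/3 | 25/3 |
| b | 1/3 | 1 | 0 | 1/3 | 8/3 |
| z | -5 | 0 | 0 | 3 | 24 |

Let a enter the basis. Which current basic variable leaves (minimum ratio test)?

w1

Column a entries and ratios — w1: (25/3)/(5/3) = 5; b: (8/3)/(1/3) = 8.
Smallest ratio is 5 in the row of w1, so w1 leaves.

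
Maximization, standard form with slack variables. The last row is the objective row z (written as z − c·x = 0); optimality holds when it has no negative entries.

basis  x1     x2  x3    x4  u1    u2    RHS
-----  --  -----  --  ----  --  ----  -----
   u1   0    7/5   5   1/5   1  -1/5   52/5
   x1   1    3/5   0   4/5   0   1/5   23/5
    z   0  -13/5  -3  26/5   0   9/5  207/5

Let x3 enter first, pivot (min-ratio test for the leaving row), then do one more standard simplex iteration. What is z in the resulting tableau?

Ratio test on column x3 — row 1: (52/5)/5 = 52/25; row 2: entry 0 ≤ 0. Minimum is 52/25 at row 1 (u1 leaves); pivot element 5.
Pivot on row 1; the z-row RHS becomes 207/5 − (-3)·(52/25) = 1191/25.
Next entering variable (most negative z-row entry -44/25): x2.
Ratio test on column x2 — row 1: (52/25)/(7/25) = 52/7; row 2: (23/5)/(3/5) = 23/3. Minimum is 52/7 at row 1 (x3 leaves); pivot element 7/25.
After the second pivot the z-row RHS is 1191/25 − (-44/25)·(52/7) = 425/7.

425/7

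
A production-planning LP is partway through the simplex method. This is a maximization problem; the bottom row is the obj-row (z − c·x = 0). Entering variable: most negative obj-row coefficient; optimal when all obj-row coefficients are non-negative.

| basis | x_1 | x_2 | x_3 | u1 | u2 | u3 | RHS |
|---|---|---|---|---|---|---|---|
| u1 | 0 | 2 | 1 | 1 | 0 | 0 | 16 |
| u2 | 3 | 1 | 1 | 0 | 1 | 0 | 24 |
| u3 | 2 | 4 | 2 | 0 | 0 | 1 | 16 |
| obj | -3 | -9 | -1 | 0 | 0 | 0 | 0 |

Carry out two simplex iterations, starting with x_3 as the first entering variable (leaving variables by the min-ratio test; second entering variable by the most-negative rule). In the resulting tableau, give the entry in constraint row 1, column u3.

Ratio test on column x_3 — row 1: 16/1 = 16; row 2: 24/1 = 24; row 3: 16/2 = 8. Minimum is 8 at row 3 (u3 leaves); pivot element 2.
Divide row 3 by 2; eliminate column x_3 from the other rows.
Second iteration: most negative obj-row entry is -7 in column x_2, so x_2 enters.
Ratio test on column x_2 — row 1: entry 0 ≤ 0; row 2: entry -1 ≤ 0; row 3: 8/2 = 4. Minimum is 4 at row 3 (x_3 leaves); pivot element 2.
Divide row 3 by 2; eliminate column x_2 from the other rows.
After both pivots, the entry at constraint row 1, column u3 is -1/2.

-1/2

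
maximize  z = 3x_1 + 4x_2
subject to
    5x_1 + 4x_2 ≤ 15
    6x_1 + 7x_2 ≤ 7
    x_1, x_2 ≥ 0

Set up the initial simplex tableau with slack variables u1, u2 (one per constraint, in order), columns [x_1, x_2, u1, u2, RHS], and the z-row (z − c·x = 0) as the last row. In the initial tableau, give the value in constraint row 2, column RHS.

The RHS of constraint 2 is b_2 = 7.

7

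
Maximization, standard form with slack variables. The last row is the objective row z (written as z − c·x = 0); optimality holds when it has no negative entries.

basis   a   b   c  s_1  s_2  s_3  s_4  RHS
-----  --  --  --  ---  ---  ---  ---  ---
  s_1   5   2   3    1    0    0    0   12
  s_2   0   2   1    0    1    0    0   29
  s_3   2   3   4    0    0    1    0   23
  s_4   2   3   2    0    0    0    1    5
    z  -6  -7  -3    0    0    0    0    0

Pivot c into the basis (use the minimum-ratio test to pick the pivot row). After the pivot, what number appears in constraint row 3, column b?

Ratio test on column c — row 1: 12/3 = 4; row 2: 29/1 = 29; row 3: 23/4 = 23/4; row 4: 5/2 = 5/2. Minimum is 5/2 at row 4 (s_4 leaves); pivot element 2.
Divide row 4 by 2; eliminate column c from the other rows.
Row 3 update in column b: 3 − 4·(3/2) = -3.

-3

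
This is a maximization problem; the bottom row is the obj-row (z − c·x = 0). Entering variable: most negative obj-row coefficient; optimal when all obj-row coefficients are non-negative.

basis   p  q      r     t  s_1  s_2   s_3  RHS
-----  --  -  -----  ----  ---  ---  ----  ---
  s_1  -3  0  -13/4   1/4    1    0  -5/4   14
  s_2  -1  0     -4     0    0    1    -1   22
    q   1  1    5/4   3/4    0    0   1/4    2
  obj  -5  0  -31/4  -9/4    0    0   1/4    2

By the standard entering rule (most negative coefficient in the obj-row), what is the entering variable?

Negative obj-row entries: p: -5, r: -31/4, t: -9/4.
The most negative is -31/4 in column r, so r enters.

r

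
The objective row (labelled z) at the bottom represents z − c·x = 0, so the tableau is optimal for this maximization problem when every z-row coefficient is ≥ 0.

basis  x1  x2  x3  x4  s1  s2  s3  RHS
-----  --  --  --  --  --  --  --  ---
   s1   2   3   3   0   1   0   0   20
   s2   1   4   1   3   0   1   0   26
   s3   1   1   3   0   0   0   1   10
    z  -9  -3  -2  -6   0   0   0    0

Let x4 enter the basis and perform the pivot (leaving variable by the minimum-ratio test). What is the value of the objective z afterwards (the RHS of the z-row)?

52

Ratio test on column x4 — row 1: entry 0 ≤ 0; row 2: 26/3 = 26/3; row 3: entry 0 ≤ 0. Minimum is 26/3 at row 2 (s2 leaves); pivot element 3.
Pivot on row 2; the z-row RHS becomes 0 − (-6)·(26/3) = 52.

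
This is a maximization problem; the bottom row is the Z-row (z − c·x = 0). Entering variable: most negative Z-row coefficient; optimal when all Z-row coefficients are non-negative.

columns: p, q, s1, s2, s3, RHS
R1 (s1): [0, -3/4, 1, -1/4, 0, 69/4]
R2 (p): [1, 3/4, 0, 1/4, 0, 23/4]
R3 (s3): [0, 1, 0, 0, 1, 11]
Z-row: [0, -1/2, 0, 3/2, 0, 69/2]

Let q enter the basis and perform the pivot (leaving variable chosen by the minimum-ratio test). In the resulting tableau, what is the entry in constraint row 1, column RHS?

23

Ratio test on column q — row 1: entry -3/4 ≤ 0; row 2: (23/4)/(3/4) = 23/3; row 3: 11/1 = 11. Minimum is 23/3 at row 2 (p leaves); pivot element 3/4.
Divide row 2 by 3/4; eliminate column q from the other rows.
Row 1 update in column RHS: 69/4 − (-3/4)·(23/3) = 23.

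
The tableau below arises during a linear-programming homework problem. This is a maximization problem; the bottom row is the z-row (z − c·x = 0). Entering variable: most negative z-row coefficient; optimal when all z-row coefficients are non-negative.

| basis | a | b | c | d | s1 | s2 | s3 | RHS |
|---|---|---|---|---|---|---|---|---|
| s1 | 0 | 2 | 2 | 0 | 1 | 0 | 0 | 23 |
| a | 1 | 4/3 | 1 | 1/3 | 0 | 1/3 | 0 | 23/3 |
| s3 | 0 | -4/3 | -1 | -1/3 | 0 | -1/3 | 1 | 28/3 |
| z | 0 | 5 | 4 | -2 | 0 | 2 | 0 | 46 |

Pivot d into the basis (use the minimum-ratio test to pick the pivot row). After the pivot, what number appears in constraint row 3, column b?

Ratio test on column d — row 1: entry 0 ≤ 0; row 2: (23/3)/(1/3) = 23; row 3: entry -1/3 ≤ 0. Minimum is 23 at row 2 (a leaves); pivot element 1/3.
Divide row 2 by 1/3; eliminate column d from the other rows.
Row 3 update in column b: -4/3 − (-1/3)·4 = 0.

0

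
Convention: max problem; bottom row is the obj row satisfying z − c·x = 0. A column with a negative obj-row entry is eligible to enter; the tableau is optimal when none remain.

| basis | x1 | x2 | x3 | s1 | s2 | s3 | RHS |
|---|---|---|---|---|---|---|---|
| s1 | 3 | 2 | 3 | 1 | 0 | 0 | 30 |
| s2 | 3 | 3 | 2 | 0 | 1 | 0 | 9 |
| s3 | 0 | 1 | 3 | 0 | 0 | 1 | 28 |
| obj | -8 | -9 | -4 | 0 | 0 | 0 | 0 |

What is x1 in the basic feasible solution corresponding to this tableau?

x1 is not in the basis, so in the current basic feasible solution x1 = 0.

0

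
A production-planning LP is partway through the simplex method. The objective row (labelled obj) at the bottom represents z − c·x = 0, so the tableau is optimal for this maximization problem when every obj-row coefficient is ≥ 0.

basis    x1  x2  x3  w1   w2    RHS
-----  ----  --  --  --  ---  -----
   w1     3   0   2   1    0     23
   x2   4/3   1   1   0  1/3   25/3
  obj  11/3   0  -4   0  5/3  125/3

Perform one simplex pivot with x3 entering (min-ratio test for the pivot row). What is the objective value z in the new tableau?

75

Ratio test on column x3 — row 1: 23/2 = 23/2; row 2: (25/3)/1 = 25/3. Minimum is 25/3 at row 2 (x2 leaves); pivot element 1.
Pivot on row 2; the obj-row RHS becomes 125/3 − (-4)·(25/3) = 75.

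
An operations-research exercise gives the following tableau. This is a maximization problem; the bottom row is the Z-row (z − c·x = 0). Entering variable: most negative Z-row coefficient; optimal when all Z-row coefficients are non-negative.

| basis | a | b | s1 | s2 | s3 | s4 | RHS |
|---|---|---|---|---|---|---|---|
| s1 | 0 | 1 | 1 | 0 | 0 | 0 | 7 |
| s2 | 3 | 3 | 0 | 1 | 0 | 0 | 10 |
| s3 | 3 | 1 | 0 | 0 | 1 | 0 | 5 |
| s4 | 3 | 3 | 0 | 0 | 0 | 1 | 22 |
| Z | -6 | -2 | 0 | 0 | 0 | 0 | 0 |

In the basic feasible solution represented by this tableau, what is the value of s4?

22

s4 is basic (row 4); its value is the RHS of that row, 22.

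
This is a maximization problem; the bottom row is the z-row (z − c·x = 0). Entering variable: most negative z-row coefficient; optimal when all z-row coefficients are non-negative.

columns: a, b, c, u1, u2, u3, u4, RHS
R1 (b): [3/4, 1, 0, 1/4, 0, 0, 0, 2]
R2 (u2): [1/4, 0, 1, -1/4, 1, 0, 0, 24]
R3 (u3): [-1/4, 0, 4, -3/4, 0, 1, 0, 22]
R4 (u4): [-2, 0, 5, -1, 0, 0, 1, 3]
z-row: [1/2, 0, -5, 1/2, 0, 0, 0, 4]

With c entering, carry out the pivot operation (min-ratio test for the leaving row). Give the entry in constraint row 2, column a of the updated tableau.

13/20

Ratio test on column c — row 1: entry 0 ≤ 0; row 2: 24/1 = 24; row 3: 22/4 = 11/2; row 4: 3/5 = 3/5. Minimum is 3/5 at row 4 (u4 leaves); pivot element 5.
Divide row 4 by 5; eliminate column c from the other rows.
Row 2 update in column a: 1/4 − 1·(-2/5) = 13/20.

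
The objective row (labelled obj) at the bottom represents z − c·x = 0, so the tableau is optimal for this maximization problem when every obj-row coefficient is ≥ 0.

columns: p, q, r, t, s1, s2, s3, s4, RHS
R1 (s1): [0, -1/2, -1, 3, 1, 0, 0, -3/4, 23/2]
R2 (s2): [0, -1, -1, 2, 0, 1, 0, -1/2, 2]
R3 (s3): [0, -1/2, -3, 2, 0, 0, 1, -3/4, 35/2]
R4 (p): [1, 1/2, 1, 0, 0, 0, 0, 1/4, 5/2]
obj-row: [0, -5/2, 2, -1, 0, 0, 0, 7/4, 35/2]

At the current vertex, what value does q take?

q is not in the basis, so in the current basic feasible solution q = 0.

0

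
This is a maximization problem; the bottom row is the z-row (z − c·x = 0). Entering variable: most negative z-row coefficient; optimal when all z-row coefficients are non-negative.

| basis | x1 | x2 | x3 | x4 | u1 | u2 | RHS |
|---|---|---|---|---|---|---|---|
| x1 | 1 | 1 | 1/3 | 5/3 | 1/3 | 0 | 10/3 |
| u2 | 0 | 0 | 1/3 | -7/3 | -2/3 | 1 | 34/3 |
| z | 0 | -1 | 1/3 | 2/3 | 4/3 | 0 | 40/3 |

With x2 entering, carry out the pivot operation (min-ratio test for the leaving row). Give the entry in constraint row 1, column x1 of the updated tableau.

Ratio test on column x2 — row 1: (10/3)/1 = 10/3; row 2: entry 0 ≤ 0. Minimum is 10/3 at row 1 (x1 leaves); pivot element 1.
Divide row 1 by 1; eliminate column x2 from the other rows.
In the new row 1, the x1 entry is the old entry divided by the pivot: 1/1 = 1.

1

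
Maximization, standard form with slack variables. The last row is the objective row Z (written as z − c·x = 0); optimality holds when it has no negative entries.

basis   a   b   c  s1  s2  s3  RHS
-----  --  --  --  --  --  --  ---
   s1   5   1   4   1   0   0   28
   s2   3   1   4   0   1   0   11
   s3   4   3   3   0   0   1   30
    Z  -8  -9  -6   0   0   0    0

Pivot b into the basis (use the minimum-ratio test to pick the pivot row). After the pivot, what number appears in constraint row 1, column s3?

-1/3

Ratio test on column b — row 1: 28/1 = 28; row 2: 11/1 = 11; row 3: 30/3 = 10. Minimum is 10 at row 3 (s3 leaves); pivot element 3.
Divide row 3 by 3; eliminate column b from the other rows.
Row 1 update in column s3: 0 − 1·(1/3) = -1/3.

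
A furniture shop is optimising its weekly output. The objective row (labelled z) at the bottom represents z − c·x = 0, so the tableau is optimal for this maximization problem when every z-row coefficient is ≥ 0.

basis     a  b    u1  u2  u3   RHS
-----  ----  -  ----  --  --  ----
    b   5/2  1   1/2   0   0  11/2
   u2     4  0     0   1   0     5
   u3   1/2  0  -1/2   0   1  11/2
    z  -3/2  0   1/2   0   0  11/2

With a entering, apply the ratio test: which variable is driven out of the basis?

u2

Column a entries and ratios — b: (11/2)/(5/2) = 11/5; u2: 5/4 = 5/4; u3: (11/2)/(1/2) = 11.
Smallest ratio is 5/4 in the row of u2, so u2 leaves.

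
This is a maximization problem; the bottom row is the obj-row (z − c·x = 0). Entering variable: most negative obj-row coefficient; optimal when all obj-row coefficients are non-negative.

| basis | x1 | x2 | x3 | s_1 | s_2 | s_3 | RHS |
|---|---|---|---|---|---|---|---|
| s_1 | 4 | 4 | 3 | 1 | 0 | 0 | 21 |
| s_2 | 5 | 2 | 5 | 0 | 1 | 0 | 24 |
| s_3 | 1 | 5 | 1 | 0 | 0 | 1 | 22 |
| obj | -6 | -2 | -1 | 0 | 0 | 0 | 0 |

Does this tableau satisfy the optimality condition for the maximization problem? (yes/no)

no

The obj-row has a negative entry -6 in column x1, so it is not optimal.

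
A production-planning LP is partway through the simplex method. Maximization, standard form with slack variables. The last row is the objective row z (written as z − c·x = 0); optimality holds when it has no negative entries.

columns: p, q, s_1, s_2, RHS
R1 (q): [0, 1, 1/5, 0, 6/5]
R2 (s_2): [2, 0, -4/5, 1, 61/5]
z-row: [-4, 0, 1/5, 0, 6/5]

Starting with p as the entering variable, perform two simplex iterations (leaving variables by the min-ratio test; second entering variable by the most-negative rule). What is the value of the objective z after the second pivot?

34

Ratio test on column p — row 1: entry 0 ≤ 0; row 2: (61/5)/2 = 61/10. Minimum is 61/10 at row 2 (s_2 leaves); pivot element 2.
Pivot on row 2; the z-row RHS becomes 6/5 − (-4)·(61/10) = 128/5.
Next entering variable (most negative z-row entry -7/5): s_1.
Ratio test on column s_1 — row 1: (6/5)/(1/5) = 6; row 2: entry -2/5 ≤ 0. Minimum is 6 at row 1 (q leaves); pivot element 1/5.
After the second pivot the z-row RHS is 128/5 − (-7/5)·6 = 34.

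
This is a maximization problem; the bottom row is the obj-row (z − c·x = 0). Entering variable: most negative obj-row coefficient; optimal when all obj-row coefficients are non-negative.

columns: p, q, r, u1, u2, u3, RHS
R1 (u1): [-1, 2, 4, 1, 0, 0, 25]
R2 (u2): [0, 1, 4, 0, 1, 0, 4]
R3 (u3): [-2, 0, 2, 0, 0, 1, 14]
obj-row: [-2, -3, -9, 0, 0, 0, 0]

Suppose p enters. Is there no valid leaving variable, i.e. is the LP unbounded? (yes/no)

Every constraint-row entry in column p is ≤ 0, so increasing p is unbounded.

yes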